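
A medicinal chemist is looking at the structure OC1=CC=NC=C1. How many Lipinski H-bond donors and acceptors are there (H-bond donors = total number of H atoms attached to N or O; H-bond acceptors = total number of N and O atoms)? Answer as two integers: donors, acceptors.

Donors: find every N or O and count the H atoms it carries.
  atom 1 (O): bond orders sum to 1 → 1 H
  atom 5 (N): bond orders sum to 3 → 0 H
Lipinski HBD = 1.
Acceptors: N atoms = 1, O atoms = 1 → HBA = 2.

1, 2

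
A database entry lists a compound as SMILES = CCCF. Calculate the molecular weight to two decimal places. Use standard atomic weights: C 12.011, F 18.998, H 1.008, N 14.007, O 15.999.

First, the molecular formula is C3H7F (counting implicit H from valence).
  C: 3 × 12.011 = 36.033
  F: 1 × 18.998 = 18.998
  H: 7 × 1.008 = 7.056
Sum: 3×12.011 + 1×18.998 + 7×1.008 = 62.087 → 62.09 g/mol.

62.09 g/mol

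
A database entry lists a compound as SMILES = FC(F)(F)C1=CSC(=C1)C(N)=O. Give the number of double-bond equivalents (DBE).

Molecular formula: C6H4F3NOS.
DoU = (2C + 2 + N − H − X) / 2, where X is the halogen count and O/S are ignored.
    = (2·6 + 2 + 1 − 4 − 3) / 2 = 8 / 2 = 4.

4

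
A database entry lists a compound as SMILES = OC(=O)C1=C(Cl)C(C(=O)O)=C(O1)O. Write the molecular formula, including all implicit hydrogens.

C6H3ClO6

Walk through each heavy atom and fill implicit hydrogens from standard valence (C 4, N 3, O 2, S 2, halogen 1):
  atom 1: O, bond orders sum to 1 (valence 2) → 1 H
  atom 2: C, bond orders sum to 4 (valence 4) → 0 H
  atom 3: O, bond orders sum to 2 (valence 2) → 0 H
  atom 4: C, bond orders sum to 4 (valence 4) → 0 H
  atom 5: C, bond orders sum to 4 (valence 4) → 0 H
  atom 6: Cl (halogen, monovalent) → 0 H
  atom 7: C, bond orders sum to 4 (valence 4) → 0 H
  atom 8: C, bond orders sum to 4 (valence 4) → 0 H
  atom 9: O, bond orders sum to 2 (valence 2) → 0 H
  atom 10: O, bond orders sum to 1 (valence 2) → 1 H
  atom 11: C, bond orders sum to 4 (valence 4) → 0 H
  atom 12: O, bond orders sum to 2 (valence 2) → 0 H
  atom 13: O, bond orders sum to 1 (valence 2) → 1 H
Totals → C:6, H:3, Cl:1, O:6.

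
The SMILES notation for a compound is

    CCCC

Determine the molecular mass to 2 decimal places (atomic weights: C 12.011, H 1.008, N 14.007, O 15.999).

58.12 g/mol

First, the molecular formula is C4H10 (counting implicit H from valence).
  C: 4 × 12.011 = 48.044
  H: 10 × 1.008 = 10.080
Sum: 4×12.011 + 10×1.008 = 58.124 → 58.12 g/mol.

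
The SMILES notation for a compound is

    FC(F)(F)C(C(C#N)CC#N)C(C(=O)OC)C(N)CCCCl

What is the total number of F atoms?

Scan the SMILES for F atoms (remember two-letter symbols like Cl and Br are single atoms).
Fluorine count: 3.

3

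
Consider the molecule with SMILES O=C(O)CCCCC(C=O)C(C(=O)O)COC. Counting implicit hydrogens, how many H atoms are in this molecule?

Walk through each heavy atom and fill implicit hydrogens from standard valence (C 4, N 3, O 2, S 2, halogen 1):
  atom 1: O, bond orders sum to 2 (valence 2) → 0 H
  atom 2: C, bond orders sum to 4 (valence 4) → 0 H
  atom 3: O, bond orders sum to 1 (valence 2) → 1 H
  atom 4: C, bond orders sum to 2 (valence 4) → 2 H
  atom 5: C, bond orders sum to 2 (valence 4) → 2 H
  atom 6: C, bond orders sum to 2 (valence 4) → 2 H
  atom 7: C, bond orders sum to 2 (valence 4) → 2 H
  atom 8: C, bond orders sum to 3 (valence 4) → 1 H
  atom 9: C, bond orders sum to 3 (valence 4) → 1 H
  atom 10: O, bond orders sum to 2 (valence 2) → 0 H
  atom 11: C, bond orders sum to 3 (valence 4) → 1 H
  atom 12: C, bond orders sum to 4 (valence 4) → 0 H
  atom 13: O, bond orders sum to 2 (valence 2) → 0 H
  atom 14: O, bond orders sum to 1 (valence 2) → 1 H
  atom 15: C, bond orders sum to 2 (valence 4) → 2 H
  atom 16: O, bond orders sum to 2 (valence 2) → 0 H
  atom 17: C, bond orders sum to 1 (valence 4) → 3 H
Total hydrogens: 18.

18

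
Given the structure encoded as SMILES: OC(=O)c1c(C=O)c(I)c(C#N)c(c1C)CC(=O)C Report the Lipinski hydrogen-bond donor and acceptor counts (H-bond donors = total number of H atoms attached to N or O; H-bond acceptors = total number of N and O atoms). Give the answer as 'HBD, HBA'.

1, 5

Donors: find every N or O and count the H atoms it carries.
  atom 1 (O): bond orders sum to 1 → 1 H
  atom 3 (O): bond orders sum to 2 → 0 H
  atom 7 (O): bond orders sum to 2 → 0 H
  atom 12 (N): bond orders sum to 3 → 0 H
  atom 18 (O): bond orders sum to 2 → 0 H
Lipinski HBD = 1.
Acceptors: N atoms = 1, O atoms = 4 → HBA = 5.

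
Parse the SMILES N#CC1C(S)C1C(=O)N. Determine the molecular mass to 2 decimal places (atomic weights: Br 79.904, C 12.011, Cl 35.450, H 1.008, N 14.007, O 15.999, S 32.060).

142.18 g/mol

First, the molecular formula is C5H6N2OS (counting implicit H from valence).
  C: 5 × 12.011 = 60.055
  H: 6 × 1.008 = 6.048
  N: 2 × 14.007 = 28.014
  O: 1 × 15.999 = 15.999
  S: 1 × 32.060 = 32.060
Sum: 5×12.011 + 6×1.008 + 2×14.007 + 1×15.999 + 1×32.060 = 142.176 → 142.18 g/mol.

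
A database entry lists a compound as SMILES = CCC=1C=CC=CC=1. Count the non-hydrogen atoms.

8

Every atom symbol written in the SMILES (organic subset) is one heavy atom; implicit H are not written.
Heavy atoms by element → C:8.
Total: 8.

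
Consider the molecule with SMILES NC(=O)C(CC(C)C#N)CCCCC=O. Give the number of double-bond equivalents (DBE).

Molecular formula: C11H18N2O2.
DoU = (2C + 2 + N − H − X) / 2, where X is the halogen count and O/S are ignored.
    = (2·11 + 2 + 2 − 18 − 0) / 2 = 8 / 2 = 4.

4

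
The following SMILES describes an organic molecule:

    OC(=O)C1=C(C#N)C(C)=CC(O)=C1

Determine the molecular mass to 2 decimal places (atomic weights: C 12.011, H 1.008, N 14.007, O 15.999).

First, the molecular formula is C9H7NO3 (counting implicit H from valence).
  C: 9 × 12.011 = 108.099
  H: 7 × 1.008 = 7.056
  N: 1 × 14.007 = 14.007
  O: 3 × 15.999 = 47.997
Sum: 9×12.011 + 7×1.008 + 1×14.007 + 3×15.999 = 177.159 → 177.16 g/mol.

177.16 g/mol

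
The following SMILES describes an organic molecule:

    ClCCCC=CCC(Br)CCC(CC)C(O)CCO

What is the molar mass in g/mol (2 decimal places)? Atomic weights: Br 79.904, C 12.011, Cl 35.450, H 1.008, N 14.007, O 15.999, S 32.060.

First, the molecular formula is C15H28BrClO2 (counting implicit H from valence).
  Br: 1 × 79.904 = 79.904
  C: 15 × 12.011 = 180.165
  Cl: 1 × 35.450 = 35.450
  H: 28 × 1.008 = 28.224
  O: 2 × 15.999 = 31.998
Sum: 1×79.904 + 15×12.011 + 1×35.450 + 28×1.008 + 2×15.999 = 355.741 → 355.74 g/mol.

355.74 g/mol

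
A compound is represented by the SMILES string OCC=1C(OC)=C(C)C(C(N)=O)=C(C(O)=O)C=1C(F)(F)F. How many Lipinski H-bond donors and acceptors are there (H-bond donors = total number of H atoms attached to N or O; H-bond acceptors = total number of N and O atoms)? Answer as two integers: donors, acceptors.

4, 6

Donors: find every N or O and count the H atoms it carries.
  atom 1 (O): bond orders sum to 1 → 1 H
  atom 5 (O): bond orders sum to 2 → 0 H
  atom 11 (N): bond orders sum to 1 → 2 H
  atom 12 (O): bond orders sum to 2 → 0 H
  atom 15 (O): bond orders sum to 1 → 1 H
  atom 16 (O): bond orders sum to 2 → 0 H
Lipinski HBD = 4.
Acceptors: N atoms = 1, O atoms = 5 → HBA = 6.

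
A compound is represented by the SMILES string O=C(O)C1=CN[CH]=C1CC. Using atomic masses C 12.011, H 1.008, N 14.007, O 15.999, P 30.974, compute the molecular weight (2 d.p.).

139.15 g/mol

First, the molecular formula is C7H9NO2 (counting implicit H from valence).
  C: 7 × 12.011 = 84.077
  H: 9 × 1.008 = 9.072
  N: 1 × 14.007 = 14.007
  O: 2 × 15.999 = 31.998
Sum: 7×12.011 + 9×1.008 + 1×14.007 + 2×15.999 = 139.154 → 139.15 g/mol.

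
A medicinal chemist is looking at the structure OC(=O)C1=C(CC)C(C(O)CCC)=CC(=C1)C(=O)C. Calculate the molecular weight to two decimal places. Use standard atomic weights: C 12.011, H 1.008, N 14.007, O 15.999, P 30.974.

264.32 g/mol

First, the molecular formula is C15H20O4 (counting implicit H from valence).
  C: 15 × 12.011 = 180.165
  H: 20 × 1.008 = 20.160
  O: 4 × 15.999 = 63.996
Sum: 15×12.011 + 20×1.008 + 4×15.999 = 264.321 → 264.32 g/mol.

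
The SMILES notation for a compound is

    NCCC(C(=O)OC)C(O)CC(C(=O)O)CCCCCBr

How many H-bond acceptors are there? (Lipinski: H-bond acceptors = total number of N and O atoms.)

6

N atoms: 1; O atoms: 5.
Lipinski HBA = 1 + 5 = 6.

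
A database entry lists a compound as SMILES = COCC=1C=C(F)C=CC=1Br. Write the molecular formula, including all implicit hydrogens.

C8H8BrFO

Walk through each heavy atom and fill implicit hydrogens from standard valence (C 4, N 3, O 2, S 2, halogen 1):
  atom 1: C, bond orders sum to 1 (valence 4) → 3 H
  atom 2: O, bond orders sum to 2 (valence 2) → 0 H
  atom 3: C, bond orders sum to 2 (valence 4) → 2 H
  atom 4: C, bond orders sum to 4 (valence 4) → 0 H
  atom 5: C, bond orders sum to 3 (valence 4) → 1 H
  atom 6: C, bond orders sum to 4 (valence 4) → 0 H
  atom 7: F (halogen, monovalent) → 0 H
  atom 8: C, bond orders sum to 3 (valence 4) → 1 H
  atom 9: C, bond orders sum to 3 (valence 4) → 1 H
  atom 10: C, bond orders sum to 4 (valence 4) → 0 H
  atom 11: Br (halogen, monovalent) → 0 H
Totals → C:8, H:8, Br:1, F:1, O:1.
In Hill order: C8H8BrFO.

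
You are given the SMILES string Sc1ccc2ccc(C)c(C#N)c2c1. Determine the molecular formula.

C12H9NS

Walk through each heavy atom and fill implicit hydrogens from standard valence (C 4, N 3, O 2, S 2, halogen 1); for lowercase aromatic atoms, an aromatic c carries 1 H when it has two neighbours and 0 H with three, and aromatic n carries 0 H:
  atom 1: S, bond orders sum to 1 (valence 2) → 1 H
  atom 2: aromatic c, 3 neighbours → 0 H
  atom 3: aromatic c, 2 neighbours → 1 H
  atom 4: aromatic c, 2 neighbours → 1 H
  atom 5: aromatic c, 3 neighbours → 0 H
  atom 6: aromatic c, 2 neighbours → 1 H
  atom 7: aromatic c, 2 neighbours → 1 H
  atom 8: aromatic c, 3 neighbours → 0 H
  atom 9: C, bond orders sum to 1 (valence 4) → 3 H
  atom 10: aromatic c, 3 neighbours → 0 H
  atom 11: C, bond orders sum to 4 (valence 4) → 0 H
  atom 12: N, bond orders sum to 3 (valence 3) → 0 H
  atom 13: aromatic c, 3 neighbours → 0 H
  atom 14: aromatic c, 2 neighbours → 1 H
Totals → C:12, H:9, N:1, S:1.
In Hill order: C12H9NS.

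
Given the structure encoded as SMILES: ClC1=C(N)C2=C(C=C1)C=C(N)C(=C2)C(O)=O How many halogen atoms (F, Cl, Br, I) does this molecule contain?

1

Halogen atoms appear at heavy-atom position 1 (1×Cl).
Other groups present: 1 carboxylic acid, 2 primary amine.
Halogen count: 1.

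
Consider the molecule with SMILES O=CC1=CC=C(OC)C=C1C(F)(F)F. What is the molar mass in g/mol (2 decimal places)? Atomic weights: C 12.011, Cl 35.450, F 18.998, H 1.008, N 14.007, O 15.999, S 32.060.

204.15 g/mol

First, the molecular formula is C9H7F3O2 (counting implicit H from valence).
  C: 9 × 12.011 = 108.099
  F: 3 × 18.998 = 56.994
  H: 7 × 1.008 = 7.056
  O: 2 × 15.999 = 31.998
Sum: 9×12.011 + 3×18.998 + 7×1.008 + 2×15.999 = 204.147 → 204.15 g/mol.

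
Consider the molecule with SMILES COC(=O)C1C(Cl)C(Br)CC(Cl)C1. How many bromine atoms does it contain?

Scan the SMILES for Br atoms (remember two-letter symbols like Cl and Br are single atoms).
Bromine count: 1.

1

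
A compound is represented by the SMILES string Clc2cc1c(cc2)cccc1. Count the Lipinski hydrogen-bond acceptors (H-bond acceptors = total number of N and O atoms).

N atoms: 0; O atoms: 0.
Lipinski HBA = 0 + 0 = 0.

0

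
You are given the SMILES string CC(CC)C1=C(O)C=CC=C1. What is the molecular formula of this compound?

C10H14O

Walk through each heavy atom and fill implicit hydrogens from standard valence (C 4, N 3, O 2, S 2, halogen 1):
  atom 1: C, bond orders sum to 1 (valence 4) → 3 H
  atom 2: C, bond orders sum to 3 (valence 4) → 1 H
  atom 3: C, bond orders sum to 2 (valence 4) → 2 H
  atom 4: C, bond orders sum to 1 (valence 4) → 3 H
  atom 5: C, bond orders sum to 4 (valence 4) → 0 H
  atom 6: C, bond orders sum to 4 (valence 4) → 0 H
  atom 7: O, bond orders sum to 1 (valence 2) → 1 H
  atom 8: C, bond orders sum to 3 (valence 4) → 1 H
  atom 9: C, bond orders sum to 3 (valence 4) → 1 H
  atom 10: C, bond orders sum to 3 (valence 4) → 1 H
  atom 11: C, bond orders sum to 3 (valence 4) → 1 H
Totals → C:10, H:14, O:1.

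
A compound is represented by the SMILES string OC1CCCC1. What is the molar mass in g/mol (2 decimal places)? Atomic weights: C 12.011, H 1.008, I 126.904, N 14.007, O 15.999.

86.13 g/mol

First, the molecular formula is C5H10O (counting implicit H from valence).
  C: 5 × 12.011 = 60.055
  H: 10 × 1.008 = 10.080
  O: 1 × 15.999 = 15.999
Sum: 5×12.011 + 10×1.008 + 1×15.999 = 86.134 → 86.13 g/mol.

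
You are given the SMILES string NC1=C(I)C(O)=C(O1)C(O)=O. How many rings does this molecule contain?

1

In SMILES, each pair of matching ring-closure digits denotes one ring-closing bond; the number of such bonds equals the number of independent rings.
Ring-closure bonds here: 1.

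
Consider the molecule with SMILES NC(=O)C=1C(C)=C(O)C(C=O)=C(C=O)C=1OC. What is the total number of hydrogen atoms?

11

Walk through each heavy atom and fill implicit hydrogens from standard valence (C 4, N 3, O 2, S 2, halogen 1):
  atom 1: N, bond orders sum to 1 (valence 3) → 2 H
  atom 2: C, bond orders sum to 4 (valence 4) → 0 H
  atom 3: O, bond orders sum to 2 (valence 2) → 0 H
  atom 4: C, bond orders sum to 4 (valence 4) → 0 H
  atom 5: C, bond orders sum to 4 (valence 4) → 0 H
  atom 6: C, bond orders sum to 1 (valence 4) → 3 H
  atom 7: C, bond orders sum to 4 (valence 4) → 0 H
  atom 8: O, bond orders sum to 1 (valence 2) → 1 H
  atom 9: C, bond orders sum to 4 (valence 4) → 0 H
  atom 10: C, bond orders sum to 3 (valence 4) → 1 H
  atom 11: O, bond orders sum to 2 (valence 2) → 0 H
  atom 12: C, bond orders sum to 4 (valence 4) → 0 H
  atom 13: C, bond orders sum to 3 (valence 4) → 1 H
  atom 14: O, bond orders sum to 2 (valence 2) → 0 H
  atom 15: C, bond orders sum to 4 (valence 4) → 0 H
  atom 16: O, bond orders sum to 2 (valence 2) → 0 H
  atom 17: C, bond orders sum to 1 (valence 4) → 3 H
Total hydrogens: 11.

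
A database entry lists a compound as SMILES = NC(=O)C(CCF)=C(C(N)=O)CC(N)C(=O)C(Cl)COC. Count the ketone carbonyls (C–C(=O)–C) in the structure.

The ketone motif appears at heavy-atom position 15 in the SMILES.
Other groups present: 1 alkene, 2 amide, 1 ether, 1 primary amine.
Ketone count: 1.

1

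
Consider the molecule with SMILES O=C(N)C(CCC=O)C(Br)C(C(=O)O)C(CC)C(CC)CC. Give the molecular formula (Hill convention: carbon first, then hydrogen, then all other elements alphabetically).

Walk through each heavy atom and fill implicit hydrogens from standard valence (C 4, N 3, O 2, S 2, halogen 1):
  atom 1: O, bond orders sum to 2 (valence 2) → 0 H
  atom 2: C, bond orders sum to 4 (valence 4) → 0 H
  atom 3: N, bond orders sum to 1 (valence 3) → 2 H
  atom 4: C, bond orders sum to 3 (valence 4) → 1 H
  atom 5: C, bond orders sum to 2 (valence 4) → 2 H
  atom 6: C, bond orders sum to 2 (valence 4) → 2 H
  atom 7: C, bond orders sum to 3 (valence 4) → 1 H
  atom 8: O, bond orders sum to 2 (valence 2) → 0 H
  atom 9: C, bond orders sum to 3 (valence 4) → 1 H
  atom 10: Br (halogen, monovalent) → 0 H
  atom 11: C, bond orders sum to 3 (valence 4) → 1 H
  atom 12: C, bond orders sum to 4 (valence 4) → 0 H
  atom 13: O, bond orders sum to 2 (valence 2) → 0 H
  atom 14: O, bond orders sum to 1 (valence 2) → 1 H
  atom 15: C, bond orders sum to 3 (valence 4) → 1 H
  atom 16: C, bond orders sum to 2 (valence 4) → 2 H
  atom 17: C, bond orders sum to 1 (valence 4) → 3 H
  atom 18: C, bond orders sum to 3 (valence 4) → 1 H
  atom 19: C, bond orders sum to 2 (valence 4) → 2 H
  atom 20: C, bond orders sum to 1 (valence 4) → 3 H
  atom 21: C, bond orders sum to 2 (valence 4) → 2 H
  atom 22: C, bond orders sum to 1 (valence 4) → 3 H
Totals → C:16, H:28, Br:1, N:1, O:4.
In Hill order: C16H28BrNO4.

C16H28BrNO4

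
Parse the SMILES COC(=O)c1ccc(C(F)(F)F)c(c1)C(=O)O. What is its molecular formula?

Walk through each heavy atom and fill implicit hydrogens from standard valence (C 4, N 3, O 2, S 2, halogen 1); for lowercase aromatic atoms, an aromatic c carries 1 H when it has two neighbours and 0 H with three, and aromatic n carries 0 H:
  atom 1: C, bond orders sum to 1 (valence 4) → 3 H
  atom 2: O, bond orders sum to 2 (valence 2) → 0 H
  atom 3: C, bond orders sum to 4 (valence 4) → 0 H
  atom 4: O, bond orders sum to 2 (valence 2) → 0 H
  atom 5: aromatic c, 3 neighbours → 0 H
  atom 6: aromatic c, 2 neighbours → 1 H
  atom 7: aromatic c, 2 neighbours → 1 H
  atom 8: aromatic c, 3 neighbours → 0 H
  atom 9: C, bond orders sum to 4 (valence 4) → 0 H
  atom 10: F (halogen, monovalent) → 0 H
  atom 11: F (halogen, monovalent) → 0 H
  atom 12: F (halogen, monovalent) → 0 H
  atom 13: aromatic c, 3 neighbours → 0 H
  atom 14: aromatic c, 2 neighbours → 1 H
  atom 15: C, bond orders sum to 4 (valence 4) → 0 H
  atom 16: O, bond orders sum to 2 (valence 2) → 0 H
  atom 17: O, bond orders sum to 1 (valence 2) → 1 H
Totals → C:10, H:7, F:3, O:4.

C10H7F3O4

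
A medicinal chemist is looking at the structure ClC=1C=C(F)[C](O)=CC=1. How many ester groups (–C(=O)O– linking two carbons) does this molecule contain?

0

Scan the SMILES for the ester motif — none present.
Groups that are present: 1 hydroxyl.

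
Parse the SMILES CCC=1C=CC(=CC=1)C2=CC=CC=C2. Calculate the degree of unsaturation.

Molecular formula: C14H14.
DoU = (2C + 2 + N − H − X) / 2, where X is the halogen count and O/S are ignored.
    = (2·14 + 2 + 0 − 14 − 0) / 2 = 16 / 2 = 8.

8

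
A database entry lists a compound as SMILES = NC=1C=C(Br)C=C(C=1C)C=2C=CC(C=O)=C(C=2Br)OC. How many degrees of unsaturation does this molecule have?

9

Degree of unsaturation = (number of rings) + (number of π bonds).
Ring closures in the SMILES: 2.
π bonds: 7 double bonds (each 1 DoU) → 7 DoU from unsaturation.
Total DoU = 2 + 7 = 9.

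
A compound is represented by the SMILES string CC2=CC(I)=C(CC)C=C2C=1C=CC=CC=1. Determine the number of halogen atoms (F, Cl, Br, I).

Halogen atoms appear at heavy-atom position 5 (1×I).
Halogen count: 1.

1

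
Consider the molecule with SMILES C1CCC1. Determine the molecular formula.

Walk through each heavy atom and fill implicit hydrogens from standard valence (C 4, N 3, O 2, S 2, halogen 1):
  atom 1: C, bond orders sum to 2 (valence 4) → 2 H
  atom 2: C, bond orders sum to 2 (valence 4) → 2 H
  atom 3: C, bond orders sum to 2 (valence 4) → 2 H
  atom 4: C, bond orders sum to 2 (valence 4) → 2 H
Totals → C:4, H:8.

C4H8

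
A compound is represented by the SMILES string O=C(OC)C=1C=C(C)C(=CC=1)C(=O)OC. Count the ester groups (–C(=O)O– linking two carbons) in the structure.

The ester motif appears at heavy-atom positions 2, 12 in the SMILES.
Ester count: 2.

2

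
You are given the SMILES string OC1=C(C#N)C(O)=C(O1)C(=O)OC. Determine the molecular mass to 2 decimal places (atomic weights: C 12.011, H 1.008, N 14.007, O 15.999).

183.12 g/mol

First, the molecular formula is C7H5NO5 (counting implicit H from valence).
  C: 7 × 12.011 = 84.077
  H: 5 × 1.008 = 5.040
  N: 1 × 14.007 = 14.007
  O: 5 × 15.999 = 79.995
Sum: 7×12.011 + 5×1.008 + 1×14.007 + 5×15.999 = 183.119 → 183.12 g/mol.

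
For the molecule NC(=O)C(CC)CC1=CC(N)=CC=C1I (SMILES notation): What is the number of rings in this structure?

1

In SMILES, each pair of matching ring-closure digits denotes one ring-closing bond; the number of such bonds equals the number of independent rings.
Ring-closure bonds here: 1.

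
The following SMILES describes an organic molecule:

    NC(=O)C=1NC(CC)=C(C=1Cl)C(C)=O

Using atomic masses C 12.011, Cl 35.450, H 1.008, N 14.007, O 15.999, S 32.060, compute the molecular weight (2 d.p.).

214.65 g/mol

First, the molecular formula is C9H11ClN2O2 (counting implicit H from valence).
  C: 9 × 12.011 = 108.099
  Cl: 1 × 35.450 = 35.450
  H: 11 × 1.008 = 11.088
  N: 2 × 14.007 = 28.014
  O: 2 × 15.999 = 31.998
Sum: 9×12.011 + 1×35.450 + 11×1.008 + 2×14.007 + 2×15.999 = 214.649 → 214.65 g/mol.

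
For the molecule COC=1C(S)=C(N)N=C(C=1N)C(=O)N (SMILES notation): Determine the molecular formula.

C7H10N4O2S

Walk through each heavy atom and fill implicit hydrogens from standard valence (C 4, N 3, O 2, S 2, halogen 1):
  atom 1: C, bond orders sum to 1 (valence 4) → 3 H
  atom 2: O, bond orders sum to 2 (valence 2) → 0 H
  atom 3: C, bond orders sum to 4 (valence 4) → 0 H
  atom 4: C, bond orders sum to 4 (valence 4) → 0 H
  atom 5: S, bond orders sum to 1 (valence 2) → 1 H
  atom 6: C, bond orders sum to 4 (valence 4) → 0 H
  atom 7: N, bond orders sum to 1 (valence 3) → 2 H
  atom 8: N, bond orders sum to 3 (valence 3) → 0 H
  atom 9: C, bond orders sum to 4 (valence 4) → 0 H
  atom 10: C, bond orders sum to 4 (valence 4) → 0 H
  atom 11: N, bond orders sum to 1 (valence 3) → 2 H
  atom 12: C, bond orders sum to 4 (valence 4) → 0 H
  atom 13: O, bond orders sum to 2 (valence 2) → 0 H
  atom 14: N, bond orders sum to 1 (valence 3) → 2 H
Totals → C:7, H:10, N:4, O:2, S:1.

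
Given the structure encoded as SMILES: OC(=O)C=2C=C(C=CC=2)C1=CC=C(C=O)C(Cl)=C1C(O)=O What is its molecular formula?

Walk through each heavy atom and fill implicit hydrogens from standard valence (C 4, N 3, O 2, S 2, halogen 1):
  atom 1: O, bond orders sum to 1 (valence 2) → 1 H
  atom 2: C, bond orders sum to 4 (valence 4) → 0 H
  atom 3: O, bond orders sum to 2 (valence 2) → 0 H
  atom 4: C, bond orders sum to 4 (valence 4) → 0 H
  atom 5: C, bond orders sum to 3 (valence 4) → 1 H
  atom 6: C, bond orders sum to 4 (valence 4) → 0 H
  atom 7: C, bond orders sum to 3 (valence 4) → 1 H
  atom 8: C, bond orders sum to 3 (valence 4) → 1 H
  atom 9: C, bond orders sum to 3 (valence 4) → 1 H
  atom 10: C, bond orders sum to 4 (valence 4) → 0 H
  atom 11: C, bond orders sum to 3 (valence 4) → 1 H
  atom 12: C, bond orders sum to 3 (valence 4) → 1 H
  atom 13: C, bond orders sum to 4 (valence 4) → 0 H
  atom 14: C, bond orders sum to 3 (valence 4) → 1 H
  atom 15: O, bond orders sum to 2 (valence 2) → 0 H
  atom 16: C, bond orders sum to 4 (valence 4) → 0 H
  atom 17: Cl (halogen, monovalent) → 0 H
  atom 18: C, bond orders sum to 4 (valence 4) → 0 H
  atom 19: C, bond orders sum to 4 (valence 4) → 0 H
  atom 20: O, bond orders sum to 1 (valence 2) → 1 H
  atom 21: O, bond orders sum to 2 (valence 2) → 0 H
Totals → C:15, H:9, Cl:1, O:5.
In Hill order: C15H9ClO5.

C15H9ClO5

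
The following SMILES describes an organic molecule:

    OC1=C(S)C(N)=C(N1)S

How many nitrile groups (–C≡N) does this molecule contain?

0

Scan the SMILES for the nitrile motif — none present.
Groups that are present: 1 hydroxyl, 1 primary amine, 2 thiol.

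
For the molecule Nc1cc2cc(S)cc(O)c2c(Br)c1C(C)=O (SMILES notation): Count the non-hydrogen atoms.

17

Every atom symbol written in the SMILES (organic subset) is one heavy atom; implicit H are not written.
Heavy atoms by element → Br:1, C:12, N:1, O:2, S:1.
Total: 17.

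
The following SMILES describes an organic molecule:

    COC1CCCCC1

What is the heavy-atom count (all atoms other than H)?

Every atom symbol written in the SMILES (organic subset) is one heavy atom; implicit H are not written.
Heavy atoms by element → C:7, O:1.
Total: 8.

8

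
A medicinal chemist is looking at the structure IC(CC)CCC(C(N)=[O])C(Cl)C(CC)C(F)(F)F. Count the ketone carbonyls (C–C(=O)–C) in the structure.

Scan the SMILES for the ketone motif — none present.
Groups that are present: 1 amide.

0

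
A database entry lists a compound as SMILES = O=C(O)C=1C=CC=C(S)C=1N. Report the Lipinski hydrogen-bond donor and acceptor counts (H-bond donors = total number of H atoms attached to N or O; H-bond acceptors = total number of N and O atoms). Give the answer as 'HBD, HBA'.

3, 3

Donors: find every N or O and count the H atoms it carries.
  atom 1 (O): bond orders sum to 2 → 0 H
  atom 3 (O): bond orders sum to 1 → 1 H
  atom 11 (N): bond orders sum to 1 → 2 H
Lipinski HBD = 3.
Acceptors: N atoms = 1, O atoms = 2 → HBA = 3.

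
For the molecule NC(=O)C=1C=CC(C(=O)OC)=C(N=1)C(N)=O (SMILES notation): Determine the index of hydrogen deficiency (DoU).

Degree of unsaturation = (number of rings) + (number of π bonds).
Ring closures in the SMILES: 1.
π bonds: 6 double bonds (each 1 DoU) → 6 DoU from unsaturation.
Total DoU = 1 + 6 = 7.

7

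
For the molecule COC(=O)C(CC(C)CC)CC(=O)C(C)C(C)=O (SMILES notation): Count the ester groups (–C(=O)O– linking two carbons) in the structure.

The ester motif appears at heavy-atom position 3 in the SMILES.
Other groups present: 2 ketone.
Ester count: 1.

1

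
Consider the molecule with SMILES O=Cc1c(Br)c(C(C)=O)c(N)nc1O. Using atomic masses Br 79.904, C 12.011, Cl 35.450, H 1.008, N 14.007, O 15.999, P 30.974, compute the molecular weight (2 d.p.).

259.06 g/mol

First, the molecular formula is C8H7BrN2O3 (counting implicit H from valence).
  Br: 1 × 79.904 = 79.904
  C: 8 × 12.011 = 96.088
  H: 7 × 1.008 = 7.056
  N: 2 × 14.007 = 28.014
  O: 3 × 15.999 = 47.997
Sum: 1×79.904 + 8×12.011 + 7×1.008 + 2×14.007 + 3×15.999 = 259.059 → 259.06 g/mol.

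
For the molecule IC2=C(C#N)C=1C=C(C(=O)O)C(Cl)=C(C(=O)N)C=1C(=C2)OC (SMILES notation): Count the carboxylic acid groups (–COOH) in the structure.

The carboxylic acid motif appears at heavy-atom position 9 in the SMILES.
Other groups present: 1 amide, 1 ether, 1 nitrile.
Carboxylic acid count: 1.

1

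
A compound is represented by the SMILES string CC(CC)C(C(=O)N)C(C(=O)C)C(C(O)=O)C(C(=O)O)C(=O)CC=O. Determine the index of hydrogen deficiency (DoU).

6

Degree of unsaturation = (number of rings) + (number of π bonds).
Ring closures in the SMILES: 0.
π bonds: 6 double bonds (each 1 DoU) → 6 DoU from unsaturation.
Total DoU = 0 + 6 = 6.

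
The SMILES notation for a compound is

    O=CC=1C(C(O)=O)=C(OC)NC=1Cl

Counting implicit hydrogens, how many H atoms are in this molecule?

Walk through each heavy atom and fill implicit hydrogens from standard valence (C 4, N 3, O 2, S 2, halogen 1):
  atom 1: O, bond orders sum to 2 (valence 2) → 0 H
  atom 2: C, bond orders sum to 3 (valence 4) → 1 H
  atom 3: C, bond orders sum to 4 (valence 4) → 0 H
  atom 4: C, bond orders sum to 4 (valence 4) → 0 H
  atom 5: C, bond orders sum to 4 (valence 4) → 0 H
  atom 6: O, bond orders sum to 1 (valence 2) → 1 H
  atom 7: O, bond orders sum to 2 (valence 2) → 0 H
  atom 8: C, bond orders sum to 4 (valence 4) → 0 H
  atom 9: O, bond orders sum to 2 (valence 2) → 0 H
  atom 10: C, bond orders sum to 1 (valence 4) → 3 H
  atom 11: N, bond orders sum to 2 (valence 3) → 1 H
  atom 12: C, bond orders sum to 4 (valence 4) → 0 H
  atom 13: Cl (halogen, monovalent) → 0 H
Total hydrogens: 6.

6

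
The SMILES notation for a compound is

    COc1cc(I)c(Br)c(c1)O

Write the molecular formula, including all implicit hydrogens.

C7H6BrIO2

Walk through each heavy atom and fill implicit hydrogens from standard valence (C 4, N 3, O 2, S 2, halogen 1); for lowercase aromatic atoms, an aromatic c carries 1 H when it has two neighbours and 0 H with three, and aromatic n carries 0 H:
  atom 1: C, bond orders sum to 1 (valence 4) → 3 H
  atom 2: O, bond orders sum to 2 (valence 2) → 0 H
  atom 3: aromatic c, 3 neighbours → 0 H
  atom 4: aromatic c, 2 neighbours → 1 H
  atom 5: aromatic c, 3 neighbours → 0 H
  atom 6: I (halogen, monovalent) → 0 H
  atom 7: aromatic c, 3 neighbours → 0 H
  atom 8: Br (halogen, monovalent) → 0 H
  atom 9: aromatic c, 3 neighbours → 0 H
  atom 10: aromatic c, 2 neighbours → 1 H
  atom 11: O, bond orders sum to 1 (valence 2) → 1 H
Totals → C:7, H:6, Br:1, I:1, O:2.
In Hill order: C7H6BrIO2.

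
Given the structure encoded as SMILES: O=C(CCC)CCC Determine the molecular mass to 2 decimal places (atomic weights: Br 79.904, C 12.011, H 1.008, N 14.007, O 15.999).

114.19 g/mol

First, the molecular formula is C7H14O (counting implicit H from valence).
  C: 7 × 12.011 = 84.077
  H: 14 × 1.008 = 14.112
  O: 1 × 15.999 = 15.999
Sum: 7×12.011 + 14×1.008 + 1×15.999 = 114.188 → 114.19 g/mol.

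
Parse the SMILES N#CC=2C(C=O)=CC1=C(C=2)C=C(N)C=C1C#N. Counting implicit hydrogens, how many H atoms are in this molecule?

Walk through each heavy atom and fill implicit hydrogens from standard valence (C 4, N 3, O 2, S 2, halogen 1):
  atom 1: N, bond orders sum to 3 (valence 3) → 0 H
  atom 2: C, bond orders sum to 4 (valence 4) → 0 H
  atom 3: C, bond orders sum to 4 (valence 4) → 0 H
  atom 4: C, bond orders sum to 4 (valence 4) → 0 H
  atom 5: C, bond orders sum to 3 (valence 4) → 1 H
  atom 6: O, bond orders sum to 2 (valence 2) → 0 H
  atom 7: C, bond orders sum to 3 (valence 4) → 1 H
  atom 8: C, bond orders sum to 4 (valence 4) → 0 H
  atom 9: C, bond orders sum to 4 (valence 4) → 0 H
  atom 10: C, bond orders sum to 3 (valence 4) → 1 H
  atom 11: C, bond orders sum to 3 (valence 4) → 1 H
  atom 12: C, bond orders sum to 4 (valence 4) → 0 H
  atom 13: N, bond orders sum to 1 (valence 3) → 2 H
  atom 14: C, bond orders sum to 3 (valence 4) → 1 H
  atom 15: C, bond orders sum to 4 (valence 4) → 0 H
  atom 16: C, bond orders sum to 4 (valence 4) → 0 H
  atom 17: N, bond orders sum to 3 (valence 3) → 0 H
Total hydrogens: 7.

7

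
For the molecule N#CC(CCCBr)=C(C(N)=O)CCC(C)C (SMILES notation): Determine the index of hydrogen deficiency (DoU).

4

Degree of unsaturation = (number of rings) + (number of π bonds).
Ring closures in the SMILES: 0.
π bonds: 2 double bonds (each 1 DoU), 1 triple bond (each 2 DoU) → 4 DoU from unsaturation.
Total DoU = 0 + 4 = 4.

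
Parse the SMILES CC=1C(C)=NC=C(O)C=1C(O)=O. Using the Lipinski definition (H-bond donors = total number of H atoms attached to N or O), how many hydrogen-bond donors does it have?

2

Donors: find every N or O and count the H atoms it carries.
  atom 5 (N): bond orders sum to 3 → 0 H
  atom 8 (O): bond orders sum to 1 → 1 H
  atom 11 (O): bond orders sum to 1 → 1 H
  atom 12 (O): bond orders sum to 2 → 0 H
Lipinski HBD = 2.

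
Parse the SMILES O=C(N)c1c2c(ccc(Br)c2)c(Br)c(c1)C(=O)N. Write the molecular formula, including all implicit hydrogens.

C12H8Br2N2O2

Walk through each heavy atom and fill implicit hydrogens from standard valence (C 4, N 3, O 2, S 2, halogen 1); for lowercase aromatic atoms, an aromatic c carries 1 H when it has two neighbours and 0 H with three, and aromatic n carries 0 H:
  atom 1: O, bond orders sum to 2 (valence 2) → 0 H
  atom 2: C, bond orders sum to 4 (valence 4) → 0 H
  atom 3: N, bond orders sum to 1 (valence 3) → 2 H
  atom 4: aromatic c, 3 neighbours → 0 H
  atom 5: aromatic c, 3 neighbours → 0 H
  atom 6: aromatic c, 3 neighbours → 0 H
  atom 7: aromatic c, 2 neighbours → 1 H
  atom 8: aromatic c, 2 neighbours → 1 H
  atom 9: aromatic c, 3 neighbours → 0 H
  atom 10: Br (halogen, monovalent) → 0 H
  atom 11: aromatic c, 2 neighbours → 1 H
  atom 12: aromatic c, 3 neighbours → 0 H
  atom 13: Br (halogen, monovalent) → 0 H
  atom 14: aromatic c, 3 neighbours → 0 H
  atom 15: aromatic c, 2 neighbours → 1 H
  atom 16: C, bond orders sum to 4 (valence 4) → 0 H
  atom 17: O, bond orders sum to 2 (valence 2) → 0 H
  atom 18: N, bond orders sum to 1 (valence 3) → 2 H
Totals → C:12, H:8, Br:2, N:2, O:2.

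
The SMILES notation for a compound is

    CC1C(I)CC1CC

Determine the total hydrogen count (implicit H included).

13

Walk through each heavy atom and fill implicit hydrogens from standard valence (C 4, N 3, O 2, S 2, halogen 1):
  atom 1: C, bond orders sum to 1 (valence 4) → 3 H
  atom 2: C, bond orders sum to 3 (valence 4) → 1 H
  atom 3: C, bond orders sum to 3 (valence 4) → 1 H
  atom 4: I (halogen, monovalent) → 0 H
  atom 5: C, bond orders sum to 2 (valence 4) → 2 H
  atom 6: C, bond orders sum to 3 (valence 4) → 1 H
  atom 7: C, bond orders sum to 2 (valence 4) → 2 H
  atom 8: C, bond orders sum to 1 (valence 4) → 3 H
Total hydrogens: 13.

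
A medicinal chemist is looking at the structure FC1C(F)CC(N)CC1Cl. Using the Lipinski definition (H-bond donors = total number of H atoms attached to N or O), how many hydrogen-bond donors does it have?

2

Donors: find every N or O and count the H atoms it carries.
  atom 7 (N): bond orders sum to 1 → 2 H
Lipinski HBD = 2.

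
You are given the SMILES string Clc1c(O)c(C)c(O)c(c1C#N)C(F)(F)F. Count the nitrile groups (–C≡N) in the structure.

1

The nitrile motif appears at heavy-atom position 11 in the SMILES.
Other groups present: 2 hydroxyl.
Nitrile count: 1.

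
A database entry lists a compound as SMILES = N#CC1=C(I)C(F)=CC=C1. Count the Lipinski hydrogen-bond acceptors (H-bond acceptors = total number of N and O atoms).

1

N atoms: 1; O atoms: 0.
Lipinski HBA = 1 + 0 = 1.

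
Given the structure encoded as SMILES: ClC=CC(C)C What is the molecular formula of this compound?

Walk through each heavy atom and fill implicit hydrogens from standard valence (C 4, N 3, O 2, S 2, halogen 1):
  atom 1: Cl (halogen, monovalent) → 0 H
  atom 2: C, bond orders sum to 3 (valence 4) → 1 H
  atom 3: C, bond orders sum to 3 (valence 4) → 1 H
  atom 4: C, bond orders sum to 3 (valence 4) → 1 H
  atom 5: C, bond orders sum to 1 (valence 4) → 3 H
  atom 6: C, bond orders sum to 1 (valence 4) → 3 H
Totals → C:5, H:9, Cl:1.

C5H9Cl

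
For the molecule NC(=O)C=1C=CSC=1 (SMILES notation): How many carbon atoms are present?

Count every carbon token in the SMILES (each C, including those in ring-closure positions and inside branches).
Carbon count: 5.

5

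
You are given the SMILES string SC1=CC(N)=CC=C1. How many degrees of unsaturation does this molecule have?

4

Degree of unsaturation = (number of rings) + (number of π bonds).
Ring closures in the SMILES: 1.
π bonds: 3 double bonds (each 1 DoU) → 3 DoU from unsaturation.
Total DoU = 1 + 3 = 4.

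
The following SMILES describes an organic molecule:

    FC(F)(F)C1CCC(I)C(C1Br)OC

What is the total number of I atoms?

Scan the SMILES for I atoms (remember two-letter symbols like Cl and Br are single atoms).
Iodine count: 1.

1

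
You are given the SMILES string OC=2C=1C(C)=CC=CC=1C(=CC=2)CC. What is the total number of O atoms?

1

Scan the SMILES for O atoms (remember two-letter symbols like Cl and Br are single atoms).
Oxygen count: 1.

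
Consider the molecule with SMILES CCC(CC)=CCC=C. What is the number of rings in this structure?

0

In SMILES, each pair of matching ring-closure digits denotes one ring-closing bond; the number of such bonds equals the number of independent rings.
Ring-closure bonds here: 0.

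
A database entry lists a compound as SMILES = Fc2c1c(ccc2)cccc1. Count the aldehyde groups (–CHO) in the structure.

0

Scan the SMILES for the aldehyde motif — none present.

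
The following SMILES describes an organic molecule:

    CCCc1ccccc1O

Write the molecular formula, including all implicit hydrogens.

C9H12O

Walk through each heavy atom and fill implicit hydrogens from standard valence (C 4, N 3, O 2, S 2, halogen 1); for lowercase aromatic atoms, an aromatic c carries 1 H when it has two neighbours and 0 H with three, and aromatic n carries 0 H:
  atom 1: C, bond orders sum to 1 (valence 4) → 3 H
  atom 2: C, bond orders sum to 2 (valence 4) → 2 H
  atom 3: C, bond orders sum to 2 (valence 4) → 2 H
  atom 4: aromatic c, 3 neighbours → 0 H
  atom 5: aromatic c, 2 neighbours → 1 H
  atom 6: aromatic c, 2 neighbours → 1 H
  atom 7: aromatic c, 2 neighbours → 1 H
  atom 8: aromatic c, 2 neighbours → 1 H
  atom 9: aromatic c, 3 neighbours → 0 H
  atom 10: O, bond orders sum to 1 (valence 2) → 1 H
Totals → C:9, H:12, O:1.
In Hill order: C9H12O.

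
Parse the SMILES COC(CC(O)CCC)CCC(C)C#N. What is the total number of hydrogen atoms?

23

Walk through each heavy atom and fill implicit hydrogens from standard valence (C 4, N 3, O 2, S 2, halogen 1):
  atom 1: C, bond orders sum to 1 (valence 4) → 3 H
  atom 2: O, bond orders sum to 2 (valence 2) → 0 H
  atom 3: C, bond orders sum to 3 (valence 4) → 1 H
  atom 4: C, bond orders sum to 2 (valence 4) → 2 H
  atom 5: C, bond orders sum to 3 (valence 4) → 1 H
  atom 6: O, bond orders sum to 1 (valence 2) → 1 H
  atom 7: C, bond orders sum to 2 (valence 4) → 2 H
  atom 8: C, bond orders sum to 2 (valence 4) → 2 H
  atom 9: C, bond orders sum to 1 (valence 4) → 3 H
  atom 10: C, bond orders sum to 2 (valence 4) → 2 H
  atom 11: C, bond orders sum to 2 (valence 4) → 2 H
  atom 12: C, bond orders sum to 3 (valence 4) → 1 H
  atom 13: C, bond orders sum to 1 (valence 4) → 3 H
  atom 14: C, bond orders sum to 4 (valence 4) → 0 H
  atom 15: N, bond orders sum to 3 (valence 3) → 0 H
Total hydrogens: 23.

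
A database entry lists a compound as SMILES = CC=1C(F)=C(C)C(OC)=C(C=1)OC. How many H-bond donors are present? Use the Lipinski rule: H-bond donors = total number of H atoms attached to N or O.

Donors: find every N or O and count the H atoms it carries.
  atom 8 (O): bond orders sum to 2 → 0 H
  atom 12 (O): bond orders sum to 2 → 0 H
Lipinski HBD = 0.

0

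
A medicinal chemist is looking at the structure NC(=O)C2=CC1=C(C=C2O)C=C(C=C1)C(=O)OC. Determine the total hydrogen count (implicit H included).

Walk through each heavy atom and fill implicit hydrogens from standard valence (C 4, N 3, O 2, S 2, halogen 1):
  atom 1: N, bond orders sum to 1 (valence 3) → 2 H
  atom 2: C, bond orders sum to 4 (valence 4) → 0 H
  atom 3: O, bond orders sum to 2 (valence 2) → 0 H
  atom 4: C, bond orders sum to 4 (valence 4) → 0 H
  atom 5: C, bond orders sum to 3 (valence 4) → 1 H
  atom 6: C, bond orders sum to 4 (valence 4) → 0 H
  atom 7: C, bond orders sum to 4 (valence 4) → 0 H
  atom 8: C, bond orders sum to 3 (valence 4) → 1 H
  atom 9: C, bond orders sum to 4 (valence 4) → 0 H
  atom 10: O, bond orders sum to 1 (valence 2) → 1 H
  atom 11: C, bond orders sum to 3 (valence 4) → 1 H
  atom 12: C, bond orders sum to 4 (valence 4) → 0 H
  atom 13: C, bond orders sum to 3 (valence 4) → 1 H
  atom 14: C, bond orders sum to 3 (valence 4) → 1 H
  atom 15: C, bond orders sum to 4 (valence 4) → 0 H
  atom 16: O, bond orders sum to 2 (valence 2) → 0 H
  atom 17: O, bond orders sum to 2 (valence 2) → 0 H
  atom 18: C, bond orders sum to 1 (valence 4) → 3 H
Total hydrogens: 11.

11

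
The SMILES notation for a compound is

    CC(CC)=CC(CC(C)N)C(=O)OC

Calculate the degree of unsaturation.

Degree of unsaturation = (number of rings) + (number of π bonds).
Ring closures in the SMILES: 0.
π bonds: 2 double bonds (each 1 DoU) → 2 DoU from unsaturation.
Total DoU = 0 + 2 = 2.

2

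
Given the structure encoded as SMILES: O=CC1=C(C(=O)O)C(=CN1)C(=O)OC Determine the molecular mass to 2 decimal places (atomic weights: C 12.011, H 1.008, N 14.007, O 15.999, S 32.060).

First, the molecular formula is C8H7NO5 (counting implicit H from valence).
  C: 8 × 12.011 = 96.088
  H: 7 × 1.008 = 7.056
  N: 1 × 14.007 = 14.007
  O: 5 × 15.999 = 79.995
Sum: 8×12.011 + 7×1.008 + 1×14.007 + 5×15.999 = 197.146 → 197.15 g/mol.

197.15 g/mol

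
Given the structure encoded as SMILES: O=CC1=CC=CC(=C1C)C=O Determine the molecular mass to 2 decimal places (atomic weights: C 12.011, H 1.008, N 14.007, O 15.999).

148.16 g/mol

First, the molecular formula is C9H8O2 (counting implicit H from valence).
  C: 9 × 12.011 = 108.099
  H: 8 × 1.008 = 8.064
  O: 2 × 15.999 = 31.998
Sum: 9×12.011 + 8×1.008 + 2×15.999 = 148.161 → 148.16 g/mol.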